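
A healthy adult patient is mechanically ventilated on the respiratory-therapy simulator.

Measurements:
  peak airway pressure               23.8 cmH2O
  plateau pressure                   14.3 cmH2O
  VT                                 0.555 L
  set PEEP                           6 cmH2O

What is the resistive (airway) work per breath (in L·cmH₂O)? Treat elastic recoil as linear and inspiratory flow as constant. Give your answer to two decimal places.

5.27

With constant inspiratory flow the resistive pressure is constant at PIP − Pplat = 23.8 − 14.3 = 9.5 cmH2O, so resistive work = 9.5 × 0.555 = 5.273 L·cmH2O.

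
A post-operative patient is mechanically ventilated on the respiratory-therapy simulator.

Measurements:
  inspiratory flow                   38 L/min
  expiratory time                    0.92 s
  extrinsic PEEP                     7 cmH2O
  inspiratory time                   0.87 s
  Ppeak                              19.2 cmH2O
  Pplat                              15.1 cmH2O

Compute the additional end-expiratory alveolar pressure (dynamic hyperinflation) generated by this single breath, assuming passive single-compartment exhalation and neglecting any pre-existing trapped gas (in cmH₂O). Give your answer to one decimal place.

1.0

Flow: 38 L/min ÷ 60 = 0.6333 L/s.
Vt = flow × Ti = 0.6333 L/s × 0.87 s × 1000 mL/L = 550.97 mL.
R = (PIP − Pplat)/V̇ = (19.2 − 15.1) / 0.6333 = 4.1/0.6333 = 6.474 cmH2O·s/L.
C = Vt/(Pplat − PEEP) = 550.97 / (15.1 − 7) = 550.97/8.1 = 68.021 mL/cmH2O.
τ = R × C = 6.474 × 0.06802 L/cmH2O = 0.4404 s.
Fraction remaining = e^(−Te/τ) = e^(−0.92/0.4404) = 0.1238; trapped volume = 550.97 × 0.1238 = 68.21 mL.
Additional alveolar pressure from trapping ≈ V_trapped / C = 68.21 / 68.021 = 1.003 cmH2O.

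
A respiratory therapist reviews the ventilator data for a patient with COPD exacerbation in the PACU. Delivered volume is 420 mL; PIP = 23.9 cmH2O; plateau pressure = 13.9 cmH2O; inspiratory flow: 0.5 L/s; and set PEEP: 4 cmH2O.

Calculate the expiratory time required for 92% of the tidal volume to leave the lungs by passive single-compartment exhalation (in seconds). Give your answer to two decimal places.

2.14

R = (PIP − Pplat)/V̇ = (23.9 − 13.9) / 0.5 = 10.0/0.5 = 20.0 cmH2O·s/L.
C = Vt/(Pplat − PEEP) = 420.0 / (13.9 − 4) = 420.0/9.9 = 42.424 mL/cmH2O.
τ = R × C = 20.0 × 0.04242 L/cmH2O = 0.8484 s.
t = −τ·ln(1 − 0.92) = −0.8484·ln(0.08) = 2.143 s.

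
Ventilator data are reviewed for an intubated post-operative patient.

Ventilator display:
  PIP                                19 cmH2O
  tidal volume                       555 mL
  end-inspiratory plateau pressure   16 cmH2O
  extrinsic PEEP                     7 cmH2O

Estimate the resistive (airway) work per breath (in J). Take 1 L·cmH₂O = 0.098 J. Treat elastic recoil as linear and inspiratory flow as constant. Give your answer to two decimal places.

0.16

With constant inspiratory flow the resistive pressure is constant at PIP − Pplat = 19 − 16 = 3.0 cmH2O, so resistive work = 3.0 × 0.555 = 1.665 L·cmH2O.
× 0.098 J/(L·cmH2O) → 0.1632 J.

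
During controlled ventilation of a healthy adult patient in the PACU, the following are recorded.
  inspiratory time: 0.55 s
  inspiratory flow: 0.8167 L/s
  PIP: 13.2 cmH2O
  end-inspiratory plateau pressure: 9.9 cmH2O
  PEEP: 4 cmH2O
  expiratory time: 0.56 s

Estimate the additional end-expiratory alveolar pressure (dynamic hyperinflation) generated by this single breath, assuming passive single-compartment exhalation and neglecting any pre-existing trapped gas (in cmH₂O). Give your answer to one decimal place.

1.0

Vt = flow × Ti = 0.8167 L/s × 0.55 s × 1000 mL/L = 449.19 mL.
R = (PIP − Pplat)/V̇ = (13.2 − 9.9) / 0.8167 = 3.3/0.8167 = 4.041 cmH2O·s/L.
C = Vt/(Pplat − PEEP) = 449.19 / (9.9 − 4) = 449.19/5.9 = 76.134 mL/cmH2O.
τ = R × C = 4.041 × 0.07613 L/cmH2O = 0.3076 s.
Fraction remaining = e^(−Te/τ) = e^(−0.56/0.3076) = 0.1619; trapped volume = 449.19 × 0.1619 = 72.724 mL.
Additional alveolar pressure from trapping ≈ V_trapped / C = 72.724 / 76.134 = 0.9552 cmH2O.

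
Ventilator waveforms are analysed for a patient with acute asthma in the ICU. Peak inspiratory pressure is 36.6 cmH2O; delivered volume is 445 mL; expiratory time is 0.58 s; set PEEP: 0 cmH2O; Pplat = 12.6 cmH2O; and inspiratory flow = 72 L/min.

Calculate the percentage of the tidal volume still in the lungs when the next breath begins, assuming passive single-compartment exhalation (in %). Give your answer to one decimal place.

44.0

Flow: 72 L/min ÷ 60 = 1.2 L/s.
R = (PIP − Pplat)/V̇ = (36.6 − 12.6) / 1.2 = 24.0/1.2 = 20.0 cmH2O·s/L.
C = Vt/(Pplat − PEEP) = 445.0 / (12.6 − 0) = 445.0/12.6 = 35.317 mL/cmH2O.
τ = R × C = 20.0 × 0.03532 L/cmH2O = 0.7064 s.
Fraction remaining at end-expiration = e^(−Te/τ) = e^(−0.58/0.7064) = 0.44 → 44.0%.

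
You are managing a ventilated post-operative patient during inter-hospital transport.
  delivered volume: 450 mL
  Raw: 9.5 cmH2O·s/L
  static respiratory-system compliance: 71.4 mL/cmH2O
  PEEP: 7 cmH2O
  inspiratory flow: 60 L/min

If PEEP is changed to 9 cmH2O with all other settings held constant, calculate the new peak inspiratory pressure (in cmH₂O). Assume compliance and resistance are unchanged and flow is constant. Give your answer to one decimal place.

24.8

Flow: 60 L/min ÷ 60 = 1 L/s.
PIP = Vt/C + R·V̇ + PEEP (constant-flow equation of motion).
Only the baseline term changes: ΔPIP = ΔPEEP = 9 − 7 = 2.0 cmH2O.
Original PIP = 450/71.4 + 9.5×1 + 7 = 22.803 cmH2O; new PIP = 22.803 + (2.0) = 24.803 cmH2O.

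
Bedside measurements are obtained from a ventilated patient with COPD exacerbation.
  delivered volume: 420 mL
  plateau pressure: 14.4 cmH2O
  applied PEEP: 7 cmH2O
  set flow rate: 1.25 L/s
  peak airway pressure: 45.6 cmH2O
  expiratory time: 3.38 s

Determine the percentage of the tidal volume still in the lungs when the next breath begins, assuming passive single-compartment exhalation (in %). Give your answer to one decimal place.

R = (PIP − Pplat)/V̇ = (45.6 − 14.4) / 1.25 = 31.2/1.25 = 24.96 cmH2O·s/L.
C = Vt/(Pplat − PEEP) = 420.0 / (14.4 − 7) = 420.0/7.4 = 56.757 mL/cmH2O.
τ = R × C = 24.96 × 0.05676 L/cmH2O = 1.417 s.
Fraction remaining at end-expiration = e^(−Te/τ) = e^(−3.38/1.417) = 0.09206 → 9.206%.

9.2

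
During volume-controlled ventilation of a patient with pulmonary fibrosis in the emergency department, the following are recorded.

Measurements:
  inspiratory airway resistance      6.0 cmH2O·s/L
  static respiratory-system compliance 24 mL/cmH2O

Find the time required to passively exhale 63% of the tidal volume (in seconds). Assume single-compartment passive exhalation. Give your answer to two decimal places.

τ = R × C = 6.0 × 24 mL/cmH2O = 6.0 × 0.024 L/cmH2O = 0.144 s.
Exhaled fraction f = 1 − e^(−t/τ) → t = −τ·ln(1 − f) = −0.144·ln(0.37) = 0.1432 s.

0.14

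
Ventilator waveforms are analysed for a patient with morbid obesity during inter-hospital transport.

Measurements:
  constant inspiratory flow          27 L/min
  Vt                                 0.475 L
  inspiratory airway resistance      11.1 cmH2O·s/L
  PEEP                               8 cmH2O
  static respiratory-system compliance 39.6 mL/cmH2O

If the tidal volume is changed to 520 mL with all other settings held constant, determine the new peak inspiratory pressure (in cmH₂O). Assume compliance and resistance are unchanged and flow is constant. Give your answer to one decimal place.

Flow: 27 L/min ÷ 60 = 0.45 L/s.
PIP = Vt/C + R·V̇ + PEEP (constant-flow equation of motion).
Only the elastic term changes: ΔPIP = ΔVt / C = (520 − 475) / 39.6 = 1.136 cmH2O.
Original PIP = 475/39.6 + 11.1×0.45 + 8 = 24.99 cmH2O; new PIP = 24.99 + (1.136) = 26.126 cmH2O.

26.1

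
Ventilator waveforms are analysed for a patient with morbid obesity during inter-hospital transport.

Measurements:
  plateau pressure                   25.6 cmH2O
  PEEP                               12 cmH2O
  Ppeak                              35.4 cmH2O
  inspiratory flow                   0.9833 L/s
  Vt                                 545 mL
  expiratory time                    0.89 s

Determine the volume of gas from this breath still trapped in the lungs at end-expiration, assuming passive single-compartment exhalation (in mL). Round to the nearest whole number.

59

R = (PIP − Pplat)/V̇ = (35.4 − 25.6) / 0.9833 = 9.8/0.9833 = 9.966 cmH2O·s/L.
C = Vt/(Pplat − PEEP) = 545.0 / (25.6 − 12) = 545.0/13.6 = 40.074 mL/cmH2O.
τ = R × C = 9.966 × 0.04007 L/cmH2O = 0.3993 s.
Fraction remaining = e^(−Te/τ) = e^(−0.89/0.3993) = 0.1076.
Trapped volume = 545.0 × 0.1076 = 58.642 mL.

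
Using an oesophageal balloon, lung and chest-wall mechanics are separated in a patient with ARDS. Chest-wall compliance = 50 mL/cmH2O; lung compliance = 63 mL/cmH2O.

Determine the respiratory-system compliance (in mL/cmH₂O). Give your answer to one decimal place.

Lung and chest wall are elastances in series: 1/Crs = 1/CL + 1/Ccw.
1/Crs = 1/63 + 1/50 = 0.03587.
Crs = 27.878 mL/cmH2O.

27.9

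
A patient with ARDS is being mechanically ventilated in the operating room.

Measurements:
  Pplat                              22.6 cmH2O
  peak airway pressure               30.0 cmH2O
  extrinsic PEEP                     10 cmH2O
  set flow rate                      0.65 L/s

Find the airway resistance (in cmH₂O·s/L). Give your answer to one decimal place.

11.4

Raw = (PIP − Pplat) / flow = (30.0 − 22.6) / 0.65 = 7.4 / 0.65 = 11.385 cmH2O·s/L.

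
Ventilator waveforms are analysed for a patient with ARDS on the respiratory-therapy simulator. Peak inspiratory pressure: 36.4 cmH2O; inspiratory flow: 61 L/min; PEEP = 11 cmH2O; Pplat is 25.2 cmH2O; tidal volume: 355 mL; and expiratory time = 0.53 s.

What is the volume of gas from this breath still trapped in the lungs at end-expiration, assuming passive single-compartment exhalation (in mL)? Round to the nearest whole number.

52

Flow: 61 L/min ÷ 60 = 1.0167 L/s.
R = (PIP − Pplat)/V̇ = (36.4 − 25.2) / 1.0167 = 11.2/1.0167 = 11.016 cmH2O·s/L.
C = Vt/(Pplat − PEEP) = 355.0 / (25.2 − 11) = 355.0/14.2 = 25.0 mL/cmH2O.
τ = R × C = 11.016 × 0.025 L/cmH2O = 0.2754 s.
Fraction remaining = e^(−Te/τ) = e^(−0.53/0.2754) = 0.146.
Trapped volume = 355.0 × 0.146 = 51.83 mL.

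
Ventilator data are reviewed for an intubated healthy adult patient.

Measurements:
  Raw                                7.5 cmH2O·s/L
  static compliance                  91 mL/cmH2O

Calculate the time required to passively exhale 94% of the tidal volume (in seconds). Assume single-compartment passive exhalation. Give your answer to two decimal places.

τ = R × C = 7.5 × 91 mL/cmH2O = 7.5 × 0.091 L/cmH2O = 0.6825 s.
Exhaled fraction f = 1 − e^(−t/τ) → t = −τ·ln(1 − f) = −0.6825·ln(0.06) = 1.92 s.

1.92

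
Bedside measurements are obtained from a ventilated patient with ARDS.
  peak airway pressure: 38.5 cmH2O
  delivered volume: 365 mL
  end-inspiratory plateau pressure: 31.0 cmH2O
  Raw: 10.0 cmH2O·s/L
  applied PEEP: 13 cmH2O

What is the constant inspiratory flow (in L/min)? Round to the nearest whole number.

flow = (PIP − Pplat) / Raw = (38.5 − 31.0) / 10.0 = 0.75 L/s × 60 = 45.0 L/min.

45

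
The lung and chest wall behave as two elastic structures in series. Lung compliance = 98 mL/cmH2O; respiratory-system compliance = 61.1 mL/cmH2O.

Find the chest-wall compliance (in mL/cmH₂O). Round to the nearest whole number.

162

1/Ccw = 1/Crs − 1/CL.
1/Ccw = 1/61.1 − 1/98 = 0.006163.
Ccw = 162.26 mL/cmH2O.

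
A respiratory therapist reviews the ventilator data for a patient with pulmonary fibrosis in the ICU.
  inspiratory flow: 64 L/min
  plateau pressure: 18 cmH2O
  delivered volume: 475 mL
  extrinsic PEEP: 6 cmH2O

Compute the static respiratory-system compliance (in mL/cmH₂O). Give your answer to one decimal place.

39.6

Cstat = Vt / (Pplat − PEEP) = 475 / (18 − 6) = 475 / 12.0 = 39.583 mL/cmH2O.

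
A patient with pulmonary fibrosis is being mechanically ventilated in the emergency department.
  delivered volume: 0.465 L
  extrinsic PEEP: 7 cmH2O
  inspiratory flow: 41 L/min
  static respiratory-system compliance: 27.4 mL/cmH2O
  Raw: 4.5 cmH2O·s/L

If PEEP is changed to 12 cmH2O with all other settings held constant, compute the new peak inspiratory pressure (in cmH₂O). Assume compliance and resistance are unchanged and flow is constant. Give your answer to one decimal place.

Flow: 41 L/min ÷ 60 = 0.6833 L/s.
PIP = Vt/C + R·V̇ + PEEP (constant-flow equation of motion).
Only the baseline term changes: ΔPIP = ΔPEEP = 12 − 7 = 5.0 cmH2O.
Original PIP = 465/27.4 + 4.5×0.6833 + 7 = 27.046 cmH2O; new PIP = 27.046 + (5.0) = 32.046 cmH2O.

32.0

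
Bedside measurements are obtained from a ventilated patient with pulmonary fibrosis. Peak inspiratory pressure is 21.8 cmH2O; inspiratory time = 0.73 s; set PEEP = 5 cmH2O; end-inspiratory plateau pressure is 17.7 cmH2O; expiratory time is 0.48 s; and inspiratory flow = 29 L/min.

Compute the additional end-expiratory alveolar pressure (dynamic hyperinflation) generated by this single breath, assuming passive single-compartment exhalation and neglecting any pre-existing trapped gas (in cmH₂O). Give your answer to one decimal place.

Flow: 29 L/min ÷ 60 = 0.4833 L/s.
Vt = flow × Ti = 0.4833 L/s × 0.73 s × 1000 mL/L = 352.81 mL.
R = (PIP − Pplat)/V̇ = (21.8 − 17.7) / 0.4833 = 4.1/0.4833 = 8.483 cmH2O·s/L.
C = Vt/(Pplat − PEEP) = 352.81 / (17.7 − 5) = 352.81/12.7 = 27.78 mL/cmH2O.
τ = R × C = 8.483 × 0.02778 L/cmH2O = 0.2357 s.
Fraction remaining = e^(−Te/τ) = e^(−0.48/0.2357) = 0.1305; trapped volume = 352.81 × 0.1305 = 46.042 mL.
Additional alveolar pressure from trapping ≈ V_trapped / C = 46.042 / 27.78 = 1.657 cmH2O.

1.7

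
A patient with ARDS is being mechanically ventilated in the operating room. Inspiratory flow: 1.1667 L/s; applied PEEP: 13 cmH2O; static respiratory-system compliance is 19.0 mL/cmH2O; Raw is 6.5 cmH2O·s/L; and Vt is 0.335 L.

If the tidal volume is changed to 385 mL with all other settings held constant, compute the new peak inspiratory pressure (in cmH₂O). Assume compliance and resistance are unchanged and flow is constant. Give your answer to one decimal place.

PIP = Vt/C + R·V̇ + PEEP (constant-flow equation of motion).
Only the elastic term changes: ΔPIP = ΔVt / C = (385 − 335) / 19.0 = 2.632 cmH2O.
Original PIP = 335/19.0 + 6.5×1.1667 + 13 = 38.215 cmH2O; new PIP = 38.215 + (2.632) = 40.847 cmH2O.

40.8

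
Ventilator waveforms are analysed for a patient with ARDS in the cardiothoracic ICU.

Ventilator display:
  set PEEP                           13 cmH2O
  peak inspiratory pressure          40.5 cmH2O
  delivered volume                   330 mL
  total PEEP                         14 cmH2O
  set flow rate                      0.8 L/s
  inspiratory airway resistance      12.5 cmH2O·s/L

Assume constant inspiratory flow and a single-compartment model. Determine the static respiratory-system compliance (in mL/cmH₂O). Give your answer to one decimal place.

20.0

Total PEEP = 14 cmH2O (set 13 + intrinsic 1); this is the baseline alveolar pressure.
Equation of motion (constant flow): PIP = Vt/C + R·V̇ + PEEP.
Vt/C = PIP − R·V̇ − PEEP = 40.5 − 12.5×0.8 − 14 = 40.5 − 10.0 − 14 = 16.5 cmH2O.
C = Vt / 16.5 = 330 / 16.5 = 20.0 mL/cmH2O.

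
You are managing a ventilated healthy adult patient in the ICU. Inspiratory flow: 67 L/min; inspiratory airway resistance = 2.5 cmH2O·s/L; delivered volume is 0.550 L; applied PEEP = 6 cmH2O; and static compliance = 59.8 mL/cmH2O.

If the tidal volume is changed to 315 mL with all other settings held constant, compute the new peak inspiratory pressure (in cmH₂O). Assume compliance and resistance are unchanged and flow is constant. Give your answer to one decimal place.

14.1

Flow: 67 L/min ÷ 60 = 1.1167 L/s.
PIP = Vt/C + R·V̇ + PEEP (constant-flow equation of motion).
Only the elastic term changes: ΔPIP = ΔVt / C = (315 − 550) / 59.8 = -3.93 cmH2O.
Original PIP = 550/59.8 + 2.5×1.1167 + 6 = 17.989 cmH2O; new PIP = 17.989 + (-3.93) = 14.059 cmH2O.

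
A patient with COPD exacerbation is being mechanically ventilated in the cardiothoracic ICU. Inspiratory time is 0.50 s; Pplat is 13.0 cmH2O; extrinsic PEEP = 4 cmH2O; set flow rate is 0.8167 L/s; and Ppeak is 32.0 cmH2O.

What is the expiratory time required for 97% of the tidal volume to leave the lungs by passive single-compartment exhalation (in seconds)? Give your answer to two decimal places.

3.70

Vt = flow × Ti = 0.8167 L/s × 0.50 s × 1000 mL/L = 408.35 mL.
R = (PIP − Pplat)/V̇ = (32.0 − 13.0) / 0.8167 = 19.0/0.8167 = 23.264 cmH2O·s/L.
C = Vt/(Pplat − PEEP) = 408.35 / (13.0 − 4) = 408.35/9.0 = 45.372 mL/cmH2O.
τ = R × C = 23.264 × 0.04537 L/cmH2O = 1.055 s.
t = −τ·ln(1 − 0.97) = −1.055·ln(0.03) = 3.699 s.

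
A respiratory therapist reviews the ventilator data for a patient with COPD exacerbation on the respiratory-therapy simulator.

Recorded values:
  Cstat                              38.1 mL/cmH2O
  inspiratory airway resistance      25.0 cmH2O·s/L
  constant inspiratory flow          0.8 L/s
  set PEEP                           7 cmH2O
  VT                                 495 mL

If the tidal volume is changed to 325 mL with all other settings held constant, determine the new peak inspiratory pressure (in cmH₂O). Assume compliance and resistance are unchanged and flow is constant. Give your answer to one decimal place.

PIP = Vt/C + R·V̇ + PEEP (constant-flow equation of motion).
Only the elastic term changes: ΔPIP = ΔVt / C = (325 − 495) / 38.1 = -4.462 cmH2O.
Original PIP = 495/38.1 + 25.0×0.8 + 7 = 39.992 cmH2O; new PIP = 39.992 + (-4.462) = 35.53 cmH2O.

35.5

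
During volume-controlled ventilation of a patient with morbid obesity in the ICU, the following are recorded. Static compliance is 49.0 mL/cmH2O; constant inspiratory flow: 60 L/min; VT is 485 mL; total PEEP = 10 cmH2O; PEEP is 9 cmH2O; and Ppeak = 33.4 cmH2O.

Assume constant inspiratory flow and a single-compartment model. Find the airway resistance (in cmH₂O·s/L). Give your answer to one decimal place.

13.5

Flow: 60 L/min ÷ 60 = 1 L/s.
Total PEEP = 10 cmH2O (set 9 + intrinsic 1); this is the baseline alveolar pressure.
Equation of motion (constant flow): PIP = Vt/C + R·V̇ + PEEP.
R·V̇ = PIP − Vt/C − PEEP = 33.4 − 485/49.0 − 10 = 33.4 − 9.898 − 10 = 13.502 cmH2O.
R = 13.502 / 1 = 13.502 cmH2O·s/L.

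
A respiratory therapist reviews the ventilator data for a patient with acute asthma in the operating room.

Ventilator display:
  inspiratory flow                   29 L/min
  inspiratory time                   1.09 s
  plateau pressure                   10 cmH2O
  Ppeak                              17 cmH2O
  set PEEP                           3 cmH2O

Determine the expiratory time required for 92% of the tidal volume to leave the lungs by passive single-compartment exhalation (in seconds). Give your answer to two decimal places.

2.75

Flow: 29 L/min ÷ 60 = 0.4833 L/s.
Vt = flow × Ti = 0.4833 L/s × 1.09 s × 1000 mL/L = 526.8 mL.
R = (PIP − Pplat)/V̇ = (17 − 10) / 0.4833 = 7.0/0.4833 = 14.484 cmH2O·s/L.
C = Vt/(Pplat − PEEP) = 526.8 / (10 − 3) = 526.8/7.0 = 75.257 mL/cmH2O.
τ = R × C = 14.484 × 0.07526 L/cmH2O = 1.09 s.
t = −τ·ln(1 − 0.92) = −1.09·ln(0.08) = 2.753 s.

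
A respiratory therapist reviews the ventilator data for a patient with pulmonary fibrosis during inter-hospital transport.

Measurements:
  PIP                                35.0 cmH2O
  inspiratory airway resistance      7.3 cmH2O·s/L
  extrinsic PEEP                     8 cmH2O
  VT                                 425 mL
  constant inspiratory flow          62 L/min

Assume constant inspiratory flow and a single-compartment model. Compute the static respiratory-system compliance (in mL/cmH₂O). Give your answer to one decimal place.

Flow: 62 L/min ÷ 60 = 1.0333 L/s.
Equation of motion (constant flow): PIP = Vt/C + R·V̇ + PEEP.
Vt/C = PIP − R·V̇ − PEEP = 35.0 − 7.3×1.0333 − 8 = 35.0 − 7.543 − 8 = 19.457 cmH2O.
C = Vt / 19.457 = 425 / 19.457 = 21.843 mL/cmH2O.

21.8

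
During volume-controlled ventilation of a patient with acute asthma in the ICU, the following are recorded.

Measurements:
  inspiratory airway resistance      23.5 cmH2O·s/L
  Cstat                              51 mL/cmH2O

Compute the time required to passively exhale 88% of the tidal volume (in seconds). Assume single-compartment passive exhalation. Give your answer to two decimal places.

2.54

τ = R × C = 23.5 × 51 mL/cmH2O = 23.5 × 0.051 L/cmH2O = 1.199 s.
Exhaled fraction f = 1 − e^(−t/τ) → t = −τ·ln(1 − f) = −1.199·ln(0.12) = 2.542 s.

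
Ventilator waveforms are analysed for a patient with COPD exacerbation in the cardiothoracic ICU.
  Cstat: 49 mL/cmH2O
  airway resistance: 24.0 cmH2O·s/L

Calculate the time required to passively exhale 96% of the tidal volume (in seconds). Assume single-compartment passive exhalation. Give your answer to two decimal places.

τ = R × C = 24.0 × 49 mL/cmH2O = 24.0 × 0.049 L/cmH2O = 1.176 s.
Exhaled fraction f = 1 − e^(−t/τ) → t = −τ·ln(1 − f) = −1.176·ln(0.04) = 3.785 s.

3.79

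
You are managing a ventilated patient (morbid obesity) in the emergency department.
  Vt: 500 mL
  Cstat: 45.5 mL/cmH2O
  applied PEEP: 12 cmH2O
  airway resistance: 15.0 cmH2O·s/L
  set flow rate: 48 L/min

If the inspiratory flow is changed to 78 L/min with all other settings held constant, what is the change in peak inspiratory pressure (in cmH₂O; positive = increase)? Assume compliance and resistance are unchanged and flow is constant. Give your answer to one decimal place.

Flow: 48 L/min ÷ 60 = 0.8 L/s.
New flow: 78 L/min ÷ 60 = 1.3 L/s.
PIP = Vt/C + R·V̇ + PEEP (constant-flow equation of motion).
Only the resistive term changes: ΔPIP = R × ΔV̇ = 15.0 × (1.3 − 0.8) = 15.0 × 0.5 = 7.5 cmH2O.

7.5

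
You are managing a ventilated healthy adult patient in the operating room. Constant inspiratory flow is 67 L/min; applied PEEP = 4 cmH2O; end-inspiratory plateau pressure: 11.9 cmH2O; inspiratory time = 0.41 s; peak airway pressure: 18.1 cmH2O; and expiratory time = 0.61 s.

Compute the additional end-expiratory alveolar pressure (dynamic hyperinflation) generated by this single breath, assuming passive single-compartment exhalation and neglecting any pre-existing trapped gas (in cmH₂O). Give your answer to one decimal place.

1.2

Flow: 67 L/min ÷ 60 = 1.1167 L/s.
Vt = flow × Ti = 1.1167 L/s × 0.41 s × 1000 mL/L = 457.85 mL.
R = (PIP − Pplat)/V̇ = (18.1 − 11.9) / 1.1167 = 6.2/1.1167 = 5.552 cmH2O·s/L.
C = Vt/(Pplat − PEEP) = 457.85 / (11.9 − 4) = 457.85/7.9 = 57.956 mL/cmH2O.
τ = R × C = 5.552 × 0.05796 L/cmH2O = 0.3218 s.
Fraction remaining = e^(−Te/τ) = e^(−0.61/0.3218) = 0.1502; trapped volume = 457.85 × 0.1502 = 68.769 mL.
Additional alveolar pressure from trapping ≈ V_trapped / C = 68.769 / 57.956 = 1.187 cmH2O.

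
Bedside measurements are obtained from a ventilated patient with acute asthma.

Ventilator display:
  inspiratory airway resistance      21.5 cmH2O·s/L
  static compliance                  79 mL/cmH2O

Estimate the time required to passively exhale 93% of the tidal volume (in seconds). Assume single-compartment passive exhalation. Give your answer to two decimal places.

τ = R × C = 21.5 × 79 mL/cmH2O = 21.5 × 0.079 L/cmH2O = 1.699 s.
Exhaled fraction f = 1 − e^(−t/τ) → t = −τ·ln(1 − f) = −1.699·ln(0.07) = 4.518 s.

4.52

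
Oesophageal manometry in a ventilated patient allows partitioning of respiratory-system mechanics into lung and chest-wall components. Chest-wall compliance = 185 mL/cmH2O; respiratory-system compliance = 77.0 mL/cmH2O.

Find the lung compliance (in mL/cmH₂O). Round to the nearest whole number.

1/CL = 1/Crs − 1/Ccw.
1/CL = 1/77.0 − 1/185 = 0.007582.
CL = 131.89 mL/cmH2O.

132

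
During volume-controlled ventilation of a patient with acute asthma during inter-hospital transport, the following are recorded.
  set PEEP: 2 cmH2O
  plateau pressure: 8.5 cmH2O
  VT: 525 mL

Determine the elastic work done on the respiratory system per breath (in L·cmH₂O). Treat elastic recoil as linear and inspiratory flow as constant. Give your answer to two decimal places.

Elastic work ≈ ½ × (Pplat − PEEP) × Vt = 0.5 × (8.5 − 2) × 0.525 L = 0.5 × 6.5 × 0.525 = 1.706 L·cmH2O.

1.71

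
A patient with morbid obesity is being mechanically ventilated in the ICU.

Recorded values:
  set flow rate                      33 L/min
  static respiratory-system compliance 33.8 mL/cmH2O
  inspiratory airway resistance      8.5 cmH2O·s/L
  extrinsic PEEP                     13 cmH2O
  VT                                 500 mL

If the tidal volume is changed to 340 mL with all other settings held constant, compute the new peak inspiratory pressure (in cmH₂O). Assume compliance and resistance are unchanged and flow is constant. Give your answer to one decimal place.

27.7

Flow: 33 L/min ÷ 60 = 0.55 L/s.
PIP = Vt/C + R·V̇ + PEEP (constant-flow equation of motion).
Only the elastic term changes: ΔPIP = ΔVt / C = (340 − 500) / 33.8 = -4.734 cmH2O.
Original PIP = 500/33.8 + 8.5×0.55 + 13 = 32.468 cmH2O; new PIP = 32.468 + (-4.734) = 27.734 cmH2O.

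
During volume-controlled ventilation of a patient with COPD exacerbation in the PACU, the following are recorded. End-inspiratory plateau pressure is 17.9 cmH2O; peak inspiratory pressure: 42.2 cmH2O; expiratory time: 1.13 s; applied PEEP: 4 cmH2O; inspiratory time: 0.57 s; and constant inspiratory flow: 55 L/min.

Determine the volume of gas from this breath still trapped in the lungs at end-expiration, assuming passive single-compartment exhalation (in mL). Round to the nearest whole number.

Flow: 55 L/min ÷ 60 = 0.9167 L/s.
Vt = flow × Ti = 0.9167 L/s × 0.57 s × 1000 mL/L = 522.52 mL.
R = (PIP − Pplat)/V̇ = (42.2 − 17.9) / 0.9167 = 24.3/0.9167 = 26.508 cmH2O·s/L.
C = Vt/(Pplat − PEEP) = 522.52 / (17.9 − 4) = 522.52/13.9 = 37.591 mL/cmH2O.
τ = R × C = 26.508 × 0.03759 L/cmH2O = 0.9964 s.
Fraction remaining = e^(−Te/τ) = e^(−1.13/0.9964) = 0.3217.
Trapped volume = 522.52 × 0.3217 = 168.09 mL.

168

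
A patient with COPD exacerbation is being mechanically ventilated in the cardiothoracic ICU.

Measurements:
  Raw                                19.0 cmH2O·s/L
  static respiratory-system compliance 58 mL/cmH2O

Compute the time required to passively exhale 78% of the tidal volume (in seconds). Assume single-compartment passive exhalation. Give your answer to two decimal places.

τ = R × C = 19.0 × 58 mL/cmH2O = 19.0 × 0.058 L/cmH2O = 1.102 s.
Exhaled fraction f = 1 − e^(−t/τ) → t = −τ·ln(1 − f) = −1.102·ln(0.22) = 1.669 s.

1.67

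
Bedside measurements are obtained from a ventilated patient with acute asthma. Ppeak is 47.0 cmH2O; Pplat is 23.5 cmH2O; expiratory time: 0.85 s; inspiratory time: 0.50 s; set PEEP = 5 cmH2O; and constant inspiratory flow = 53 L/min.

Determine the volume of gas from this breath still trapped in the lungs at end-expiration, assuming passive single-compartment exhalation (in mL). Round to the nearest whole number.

Flow: 53 L/min ÷ 60 = 0.8833 L/s.
Vt = flow × Ti = 0.8833 L/s × 0.50 s × 1000 mL/L = 441.65 mL.
R = (PIP − Pplat)/V̇ = (47.0 − 23.5) / 0.8833 = 23.5/0.8833 = 26.605 cmH2O·s/L.
C = Vt/(Pplat − PEEP) = 441.65 / (23.5 − 5) = 441.65/18.5 = 23.873 mL/cmH2O.
τ = R × C = 26.605 × 0.02387 L/cmH2O = 0.6351 s.
Fraction remaining = e^(−Te/τ) = e^(−0.85/0.6351) = 0.2623.
Trapped volume = 441.65 × 0.2623 = 115.84 mL.

116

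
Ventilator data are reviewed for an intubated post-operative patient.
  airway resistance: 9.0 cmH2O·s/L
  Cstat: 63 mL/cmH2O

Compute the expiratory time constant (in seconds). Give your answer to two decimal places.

0.57

τ = R × C = 9.0 × 63 mL/cmH2O = 9.0 × 0.063 L/cmH2O = 0.567 s.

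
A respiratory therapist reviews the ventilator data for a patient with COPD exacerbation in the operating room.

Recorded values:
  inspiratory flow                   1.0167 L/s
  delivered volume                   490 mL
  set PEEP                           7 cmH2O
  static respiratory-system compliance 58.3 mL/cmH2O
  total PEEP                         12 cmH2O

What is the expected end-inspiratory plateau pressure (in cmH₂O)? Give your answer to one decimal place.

20.4

End-expiratory occlusion gives total PEEP = 12 cmH2O (intrinsic PEEP = 12 − 7 = 5). Use total PEEP for the elastic gradient.
Pplat = PEEPtotal + Vt / Cstat = 12 + 490 / 58.3 = 12 + 8.405 = 20.405 cmH2O.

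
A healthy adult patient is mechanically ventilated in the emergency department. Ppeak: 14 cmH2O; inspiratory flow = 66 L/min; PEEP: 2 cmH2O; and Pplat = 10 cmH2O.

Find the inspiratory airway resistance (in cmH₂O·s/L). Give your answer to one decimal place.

Flow: 66 L/min ÷ 60 = 1.1 L/s.
Raw = (PIP − Pplat) / flow = (14 − 10) / 1.1 = 4.0 / 1.1 = 3.636 cmH2O·s/L.

3.6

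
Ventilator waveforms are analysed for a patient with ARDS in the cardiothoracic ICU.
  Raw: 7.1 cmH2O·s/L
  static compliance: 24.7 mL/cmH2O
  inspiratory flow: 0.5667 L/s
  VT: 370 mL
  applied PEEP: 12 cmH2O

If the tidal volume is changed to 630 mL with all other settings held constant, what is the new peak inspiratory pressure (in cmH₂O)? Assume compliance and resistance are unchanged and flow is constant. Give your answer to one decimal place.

PIP = Vt/C + R·V̇ + PEEP (constant-flow equation of motion).
Only the elastic term changes: ΔPIP = ΔVt / C = (630 − 370) / 24.7 = 10.526 cmH2O.
Original PIP = 370/24.7 + 7.1×0.5667 + 12 = 31.003 cmH2O; new PIP = 31.003 + (10.526) = 41.529 cmH2O.

41.5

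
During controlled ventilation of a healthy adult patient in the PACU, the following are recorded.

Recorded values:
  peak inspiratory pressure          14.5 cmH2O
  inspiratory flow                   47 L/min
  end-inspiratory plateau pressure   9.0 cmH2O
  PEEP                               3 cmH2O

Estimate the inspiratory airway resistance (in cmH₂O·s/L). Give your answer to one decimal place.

7.0

Flow: 47 L/min ÷ 60 = 0.7833 L/s.
Raw = (PIP − Pplat) / flow = (14.5 − 9.0) / 0.7833 = 5.5 / 0.7833 = 7.022 cmH2O·s/L.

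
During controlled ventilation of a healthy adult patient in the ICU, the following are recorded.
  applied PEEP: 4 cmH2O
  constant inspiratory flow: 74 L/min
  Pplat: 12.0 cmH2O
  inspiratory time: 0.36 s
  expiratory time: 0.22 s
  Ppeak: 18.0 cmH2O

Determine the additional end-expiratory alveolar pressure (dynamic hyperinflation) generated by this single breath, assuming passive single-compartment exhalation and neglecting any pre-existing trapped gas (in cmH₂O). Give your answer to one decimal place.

3.5

Flow: 74 L/min ÷ 60 = 1.2333 L/s.
Vt = flow × Ti = 1.2333 L/s × 0.36 s × 1000 mL/L = 443.99 mL.
R = (PIP − Pplat)/V̇ = (18.0 − 12.0) / 1.2333 = 6.0/1.2333 = 4.865 cmH2O·s/L.
C = Vt/(Pplat − PEEP) = 443.99 / (12.0 − 4) = 443.99/8.0 = 55.499 mL/cmH2O.
τ = R × C = 4.865 × 0.0555 L/cmH2O = 0.27 s.
Fraction remaining = e^(−Te/τ) = e^(−0.22/0.27) = 0.4427; trapped volume = 443.99 × 0.4427 = 196.55 mL.
Additional alveolar pressure from trapping ≈ V_trapped / C = 196.55 / 55.499 = 3.542 cmH2O.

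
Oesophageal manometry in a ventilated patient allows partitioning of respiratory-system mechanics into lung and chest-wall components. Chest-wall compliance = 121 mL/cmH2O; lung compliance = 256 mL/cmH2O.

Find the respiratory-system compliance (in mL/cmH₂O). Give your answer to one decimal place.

Lung and chest wall are elastances in series: 1/Crs = 1/CL + 1/Ccw.
1/Crs = 1/256 + 1/121 = 0.01217.
Crs = 82.169 mL/cmH2O.

82.2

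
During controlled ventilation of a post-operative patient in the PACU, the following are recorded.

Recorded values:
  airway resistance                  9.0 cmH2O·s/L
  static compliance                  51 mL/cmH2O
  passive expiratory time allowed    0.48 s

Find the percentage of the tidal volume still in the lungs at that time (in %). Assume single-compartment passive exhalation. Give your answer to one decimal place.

35.1

τ = R × C = 9.0 × 51 mL/cmH2O = 9.0 × 0.051 L/cmH2O = 0.459 s.
Passive exhalation: V(t)/V₀ = e^(−t/τ) = e^(−0.48/0.459) = 0.3514.
Fraction remaining = 0.3514 → 35.14%.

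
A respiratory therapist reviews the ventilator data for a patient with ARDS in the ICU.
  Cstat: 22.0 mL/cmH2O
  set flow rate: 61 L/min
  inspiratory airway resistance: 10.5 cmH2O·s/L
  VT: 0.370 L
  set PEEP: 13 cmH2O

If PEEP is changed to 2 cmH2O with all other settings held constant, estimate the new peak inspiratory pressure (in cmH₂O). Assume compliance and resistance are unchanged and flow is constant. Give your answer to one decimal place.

29.5

Flow: 61 L/min ÷ 60 = 1.0167 L/s.
PIP = Vt/C + R·V̇ + PEEP (constant-flow equation of motion).
Only the baseline term changes: ΔPIP = ΔPEEP = 2 − 13 = -11.0 cmH2O.
Original PIP = 370/22.0 + 10.5×1.0167 + 13 = 40.494 cmH2O; new PIP = 40.494 + (-11.0) = 29.494 cmH2O.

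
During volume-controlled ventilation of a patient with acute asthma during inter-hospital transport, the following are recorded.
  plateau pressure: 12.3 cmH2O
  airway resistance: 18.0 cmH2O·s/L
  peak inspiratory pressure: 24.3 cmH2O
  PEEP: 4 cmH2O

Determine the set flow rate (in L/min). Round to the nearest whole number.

40

flow = (PIP − Pplat) / Raw = (24.3 − 12.3) / 18.0 = 0.6667 L/s × 60 = 40.002 L/min.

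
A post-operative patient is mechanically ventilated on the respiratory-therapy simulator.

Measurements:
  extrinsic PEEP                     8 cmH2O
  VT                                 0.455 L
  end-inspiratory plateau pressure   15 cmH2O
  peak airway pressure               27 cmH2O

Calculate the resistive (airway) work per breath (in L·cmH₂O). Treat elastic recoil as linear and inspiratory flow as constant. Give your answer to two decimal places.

With constant inspiratory flow the resistive pressure is constant at PIP − Pplat = 27 − 15 = 12.0 cmH2O, so resistive work = 12.0 × 0.455 = 5.46 L·cmH2O.

5.46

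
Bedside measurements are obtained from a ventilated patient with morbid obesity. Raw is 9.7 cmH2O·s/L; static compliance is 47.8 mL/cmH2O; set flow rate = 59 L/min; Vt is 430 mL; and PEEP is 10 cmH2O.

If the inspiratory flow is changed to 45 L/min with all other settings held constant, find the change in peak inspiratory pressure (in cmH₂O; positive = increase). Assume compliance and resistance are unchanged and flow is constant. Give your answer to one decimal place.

-2.3

Flow: 59 L/min ÷ 60 = 0.9833 L/s.
New flow: 45 L/min ÷ 60 = 0.75 L/s.
PIP = Vt/C + R·V̇ + PEEP (constant-flow equation of motion).
Only the resistive term changes: ΔPIP = R × ΔV̇ = 9.7 × (0.75 − 0.9833) = 9.7 × -0.2333 = -2.263 cmH2O.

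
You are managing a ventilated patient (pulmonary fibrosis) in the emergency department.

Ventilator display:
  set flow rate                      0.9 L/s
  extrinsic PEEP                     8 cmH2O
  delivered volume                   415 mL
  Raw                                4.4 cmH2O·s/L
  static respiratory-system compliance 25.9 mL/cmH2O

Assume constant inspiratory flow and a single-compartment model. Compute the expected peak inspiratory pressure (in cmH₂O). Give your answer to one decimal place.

28.0

Equation of motion (constant flow): PIP = Vt/C + R·V̇ + PEEP.
PIP = 415/25.9 + 4.4×0.9 + 8 = 16.023 + 3.96 + 8 = 27.983 cmH2O.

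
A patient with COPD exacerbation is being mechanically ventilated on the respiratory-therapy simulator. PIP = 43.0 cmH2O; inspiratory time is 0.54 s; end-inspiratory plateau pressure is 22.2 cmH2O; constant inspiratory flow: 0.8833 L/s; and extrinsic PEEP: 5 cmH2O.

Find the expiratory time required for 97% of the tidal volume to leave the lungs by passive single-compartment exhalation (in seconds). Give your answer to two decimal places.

2.29

Vt = flow × Ti = 0.8833 L/s × 0.54 s × 1000 mL/L = 476.98 mL.
R = (PIP − Pplat)/V̇ = (43.0 − 22.2) / 0.8833 = 20.8/0.8833 = 23.548 cmH2O·s/L.
C = Vt/(Pplat − PEEP) = 476.98 / (22.2 − 5) = 476.98/17.2 = 27.731 mL/cmH2O.
τ = R × C = 23.548 × 0.02773 L/cmH2O = 0.653 s.
t = −τ·ln(1 − 0.97) = −0.653·ln(0.03) = 2.29 s.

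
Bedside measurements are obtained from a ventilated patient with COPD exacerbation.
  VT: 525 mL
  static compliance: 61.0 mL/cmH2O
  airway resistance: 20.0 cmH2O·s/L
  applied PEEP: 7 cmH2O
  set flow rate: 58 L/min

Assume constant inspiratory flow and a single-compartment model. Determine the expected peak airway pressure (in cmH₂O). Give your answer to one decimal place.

34.9

Flow: 58 L/min ÷ 60 = 0.9667 L/s.
Equation of motion (constant flow): PIP = Vt/C + R·V̇ + PEEP.
PIP = 525/61.0 + 20.0×0.9667 + 7 = 8.607 + 19.334 + 7 = 34.941 cmH2O.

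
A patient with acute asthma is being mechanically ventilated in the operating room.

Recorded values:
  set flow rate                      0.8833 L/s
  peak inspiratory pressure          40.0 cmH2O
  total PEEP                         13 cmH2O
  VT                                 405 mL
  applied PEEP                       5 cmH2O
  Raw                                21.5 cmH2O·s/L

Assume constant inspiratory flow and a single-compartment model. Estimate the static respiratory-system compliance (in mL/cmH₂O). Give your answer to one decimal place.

50.6

Total PEEP = 13 cmH2O (set 5 + intrinsic 8); this is the baseline alveolar pressure.
Equation of motion (constant flow): PIP = Vt/C + R·V̇ + PEEP.
Vt/C = PIP − R·V̇ − PEEP = 40.0 − 21.5×0.8833 − 13 = 40.0 − 18.991 − 13 = 8.009 cmH2O.
C = Vt / 8.009 = 405 / 8.009 = 50.568 mL/cmH2O.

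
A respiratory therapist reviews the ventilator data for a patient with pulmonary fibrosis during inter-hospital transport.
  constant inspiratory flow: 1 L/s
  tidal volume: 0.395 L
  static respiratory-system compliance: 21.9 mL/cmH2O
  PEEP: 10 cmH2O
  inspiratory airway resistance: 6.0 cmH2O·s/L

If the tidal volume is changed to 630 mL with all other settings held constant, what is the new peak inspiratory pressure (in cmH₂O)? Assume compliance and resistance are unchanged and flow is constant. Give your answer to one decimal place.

PIP = Vt/C + R·V̇ + PEEP (constant-flow equation of motion).
Only the elastic term changes: ΔPIP = ΔVt / C = (630 − 395) / 21.9 = 10.731 cmH2O.
Original PIP = 395/21.9 + 6.0×1 + 10 = 34.037 cmH2O; new PIP = 34.037 + (10.731) = 44.768 cmH2O.

44.8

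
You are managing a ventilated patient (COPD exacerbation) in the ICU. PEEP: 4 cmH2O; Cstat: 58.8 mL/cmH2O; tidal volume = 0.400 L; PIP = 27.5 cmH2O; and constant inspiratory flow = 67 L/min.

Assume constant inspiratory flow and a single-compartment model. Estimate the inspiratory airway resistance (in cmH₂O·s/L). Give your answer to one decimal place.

15.0

Flow: 67 L/min ÷ 60 = 1.1167 L/s.
Equation of motion (constant flow): PIP = Vt/C + R·V̇ + PEEP.
R·V̇ = PIP − Vt/C − PEEP = 27.5 − 400/58.8 − 4 = 27.5 − 6.803 − 4 = 16.697 cmH2O.
R = 16.697 / 1.1167 = 14.952 cmH2O·s/L.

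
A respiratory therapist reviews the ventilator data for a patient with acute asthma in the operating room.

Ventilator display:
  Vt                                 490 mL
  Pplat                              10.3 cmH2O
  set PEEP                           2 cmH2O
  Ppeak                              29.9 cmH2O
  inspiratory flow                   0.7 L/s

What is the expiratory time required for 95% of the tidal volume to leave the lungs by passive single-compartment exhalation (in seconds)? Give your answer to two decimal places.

R = (PIP − Pplat)/V̇ = (29.9 − 10.3) / 0.7 = 19.6/0.7 = 28.0 cmH2O·s/L.
C = Vt/(Pplat − PEEP) = 490.0 / (10.3 − 2) = 490.0/8.3 = 59.036 mL/cmH2O.
τ = R × C = 28.0 × 0.05904 L/cmH2O = 1.653 s.
t = −τ·ln(1 − 0.95) = −1.653·ln(0.05) = 4.952 s.

4.95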